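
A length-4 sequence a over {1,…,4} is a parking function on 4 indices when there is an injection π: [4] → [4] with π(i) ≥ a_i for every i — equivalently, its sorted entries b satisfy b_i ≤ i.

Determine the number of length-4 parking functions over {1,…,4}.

|PF(4,4)| = (5−4)·5^(4−1) = 1·125 = 125
E.g. (2,1,4,2) → sorted (1,2,2,4): b_i ≤ i ∀i, a PF.

125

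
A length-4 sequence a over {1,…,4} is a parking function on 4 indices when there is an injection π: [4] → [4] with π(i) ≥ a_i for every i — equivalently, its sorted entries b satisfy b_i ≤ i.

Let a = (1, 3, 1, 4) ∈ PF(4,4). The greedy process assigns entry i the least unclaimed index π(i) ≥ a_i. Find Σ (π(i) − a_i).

Σπ = 10 ({1..4} each once); Σa = 1+3+1+4 = 9; disp = 10−9 = 1.

1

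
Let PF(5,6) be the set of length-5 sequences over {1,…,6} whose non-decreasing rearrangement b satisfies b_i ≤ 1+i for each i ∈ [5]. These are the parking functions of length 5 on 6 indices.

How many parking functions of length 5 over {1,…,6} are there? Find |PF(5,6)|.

#PF = 2·7^4 = 2 · 2401 = 4802 (Konheim–Weiss)
Example (1,6,5,1,2) → sorted (1,1,2,5,6): b_i ≤ 1+i ∀i, a PF.

4802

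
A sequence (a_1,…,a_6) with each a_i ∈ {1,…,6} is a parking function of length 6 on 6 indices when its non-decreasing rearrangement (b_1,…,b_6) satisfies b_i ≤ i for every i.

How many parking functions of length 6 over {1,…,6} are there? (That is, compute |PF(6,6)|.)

16807

|PF(6,6)| = (6−6+1)·(6+1)^(6−1) = 1 · 16807 = 16807 (Konheim–Weiss)
One tuple (4,2,1,6,5,1) → sorted (1,1,2,4,5,6): b_i ≤ i ∀i, a PF.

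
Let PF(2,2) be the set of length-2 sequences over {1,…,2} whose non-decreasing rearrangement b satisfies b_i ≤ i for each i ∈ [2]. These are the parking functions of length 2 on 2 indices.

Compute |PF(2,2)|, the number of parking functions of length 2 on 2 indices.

|PF| = 1·3^1 = 1·3 = 3
One tuple (1,2) → sorted (1,2): b_i ≤ i ∀i, a PF.

3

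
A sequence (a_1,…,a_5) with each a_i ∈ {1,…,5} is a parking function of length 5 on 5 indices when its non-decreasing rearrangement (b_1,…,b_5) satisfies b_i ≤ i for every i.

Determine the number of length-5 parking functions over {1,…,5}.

1296

|PF| = (6−5)·6^(5−1) = 1×1296 = 1296 (Pollak)
E.g. (4,2,2,1,4) → sorted (1,2,2,4,4): b_i ≤ i ∀i, a PF.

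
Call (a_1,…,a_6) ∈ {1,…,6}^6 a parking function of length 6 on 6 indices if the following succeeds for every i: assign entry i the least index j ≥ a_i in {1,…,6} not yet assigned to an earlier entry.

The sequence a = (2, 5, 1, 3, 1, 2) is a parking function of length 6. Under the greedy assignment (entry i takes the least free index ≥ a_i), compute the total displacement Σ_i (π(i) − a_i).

7

Σπ = 21 ({1..6} each once); Σa = 2+5+1+3+1+2 = 14; disp = 21−14 = 7.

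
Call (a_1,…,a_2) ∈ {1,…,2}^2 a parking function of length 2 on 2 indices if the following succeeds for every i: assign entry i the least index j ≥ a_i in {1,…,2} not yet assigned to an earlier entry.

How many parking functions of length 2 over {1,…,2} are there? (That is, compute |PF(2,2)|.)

|PF| = 1·3^1 = 1 · 3 = 3
One tuple (1,1) → sorted (1,1): b_i ≤ i ∀i, a PF.

3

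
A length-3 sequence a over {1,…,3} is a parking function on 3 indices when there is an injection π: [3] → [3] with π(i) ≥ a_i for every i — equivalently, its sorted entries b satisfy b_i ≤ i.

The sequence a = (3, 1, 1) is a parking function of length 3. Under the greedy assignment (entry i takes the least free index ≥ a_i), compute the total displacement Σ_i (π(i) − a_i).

1

Σπ(i) = 1+…+3 = 6; Σa = 3+1+1 = 5; disp = 6−5 = 1.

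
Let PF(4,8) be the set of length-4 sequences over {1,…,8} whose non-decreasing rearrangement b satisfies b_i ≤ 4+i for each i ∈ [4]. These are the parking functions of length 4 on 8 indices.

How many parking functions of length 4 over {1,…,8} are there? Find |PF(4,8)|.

3645

|PF(4,8)| = (9−4)·9^(4−1) = 5·729 = 3645 (Pollak)
One tuple (5,1,4,7) → sorted (1,4,5,7): b_i ≤ 4+i ∀i, a PF.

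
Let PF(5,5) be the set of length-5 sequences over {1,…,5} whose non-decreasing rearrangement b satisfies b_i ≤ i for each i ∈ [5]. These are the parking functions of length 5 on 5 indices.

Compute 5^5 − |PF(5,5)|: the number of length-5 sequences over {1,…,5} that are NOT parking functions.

Count = (5−5+1)·(5+1)^(5−1) = 1 · 1296 = 1296 (Konheim–Weiss)
One tuple (5,5,3,5,5) → sorted (3,5,5,5,5): b_1=3>1, not a PF.
5^5 − 1296 = 3125 − 1296 = 1829

1829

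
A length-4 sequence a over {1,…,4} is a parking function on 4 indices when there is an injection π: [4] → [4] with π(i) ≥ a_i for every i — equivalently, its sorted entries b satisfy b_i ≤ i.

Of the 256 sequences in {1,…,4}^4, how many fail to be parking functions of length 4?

131

|PF| = 1·5^3 = 1 · 125 = 125 (Pollak)
E.g. (2,1,4,4) → sorted (1,2,4,4): b_3=4>3, not a PF.
Total 256; non-PF = 256−125 = 131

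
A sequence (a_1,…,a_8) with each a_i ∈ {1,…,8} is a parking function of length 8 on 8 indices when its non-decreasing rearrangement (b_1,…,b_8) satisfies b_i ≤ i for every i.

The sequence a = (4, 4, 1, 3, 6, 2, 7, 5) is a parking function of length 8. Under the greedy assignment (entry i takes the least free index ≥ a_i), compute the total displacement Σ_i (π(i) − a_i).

4

Σπ(i) = 1+…+8 = 36; Σa = 4+4+1+3+6+2+7+5 = 32; disp = 36−32 = 4.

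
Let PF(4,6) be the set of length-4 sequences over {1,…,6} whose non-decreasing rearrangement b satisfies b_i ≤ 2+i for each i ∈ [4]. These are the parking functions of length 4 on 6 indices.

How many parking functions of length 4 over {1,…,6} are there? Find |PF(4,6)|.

1029

|PF| = (6−4+1)·(6+1)^(4−1) = 3×343 = 1029 (Konheim–Weiss)
Example (5,4,3,1) → sorted (1,3,4,5): b_i ≤ 2+i ∀i, a PF.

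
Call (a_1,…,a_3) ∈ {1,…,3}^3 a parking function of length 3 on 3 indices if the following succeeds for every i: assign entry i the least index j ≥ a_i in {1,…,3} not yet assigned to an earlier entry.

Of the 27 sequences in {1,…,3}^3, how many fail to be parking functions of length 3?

11

Count = (3−3+1)·(3+1)^(3−1) = 1 · 16 = 16 (Konheim–Weiss)
E.g. (2,2,3) → sorted (2,2,3): b_1=2>1, not a PF.
So 27 − 16 = 11 fail.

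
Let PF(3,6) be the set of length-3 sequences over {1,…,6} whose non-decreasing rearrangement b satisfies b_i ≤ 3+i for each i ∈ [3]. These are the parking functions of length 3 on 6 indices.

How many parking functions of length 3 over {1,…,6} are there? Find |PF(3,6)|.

Count = (7−3)·7^(3−1) = 4×49 = 196
E.g. (1,3,5) → sorted (1,3,5): b_i ≤ 3+i ∀i, a PF.

196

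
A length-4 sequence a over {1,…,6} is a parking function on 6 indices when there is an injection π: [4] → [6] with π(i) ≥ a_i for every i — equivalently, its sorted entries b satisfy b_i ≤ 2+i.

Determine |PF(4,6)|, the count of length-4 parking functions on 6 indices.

1029

|PF| = (6−4+1)·(6+1)^(4−1) = 3·343 = 1029 (Konheim–Weiss)
Example (5,1,5,1) → sorted (1,1,5,5): b_i ≤ 2+i ∀i, a PF.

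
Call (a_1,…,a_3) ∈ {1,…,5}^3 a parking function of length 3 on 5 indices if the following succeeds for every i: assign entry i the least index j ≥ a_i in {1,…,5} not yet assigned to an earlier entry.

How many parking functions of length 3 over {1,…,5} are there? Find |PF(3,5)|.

108

|PF| = (5−3+1)·(5+1)^(3−1) = 3×36 = 108 (Konheim–Weiss)
Example (3,2,3) → sorted (2,3,3): b_i ≤ 2+i ∀i, a PF.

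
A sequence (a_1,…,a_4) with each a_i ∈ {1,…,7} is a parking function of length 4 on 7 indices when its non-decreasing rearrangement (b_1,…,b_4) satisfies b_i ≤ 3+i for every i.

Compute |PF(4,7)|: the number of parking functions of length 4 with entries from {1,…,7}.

2048

|PF(4,7)| = (7−4+1)·(7+1)^(4−1) = 4 · 512 = 2048 (Konheim–Weiss)
E.g. (5,3,5,4) → sorted (3,4,5,5): b_i ≤ 3+i ∀i, a PF.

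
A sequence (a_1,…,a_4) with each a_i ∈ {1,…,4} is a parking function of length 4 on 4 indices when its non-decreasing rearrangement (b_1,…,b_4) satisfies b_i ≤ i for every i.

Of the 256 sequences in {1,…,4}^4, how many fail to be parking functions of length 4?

#PF = 1·5^3 = 1·125 = 125
Example (4,2,3,3) → sorted (2,3,3,4): b_1=2>1, not a PF.
4^4 − 125 = 256 − 125 = 131

131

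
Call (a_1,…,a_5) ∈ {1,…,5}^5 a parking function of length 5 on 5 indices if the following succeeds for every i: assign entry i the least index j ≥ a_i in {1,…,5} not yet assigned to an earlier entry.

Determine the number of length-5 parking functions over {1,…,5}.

|PF(5,5)| = (5−5+1)·(5+1)^(5−1) = 1 · 1296 = 1296 [KW]
One tuple (4,1,1,5,3) → sorted (1,1,3,4,5): b_i ≤ i ∀i, a PF.

1296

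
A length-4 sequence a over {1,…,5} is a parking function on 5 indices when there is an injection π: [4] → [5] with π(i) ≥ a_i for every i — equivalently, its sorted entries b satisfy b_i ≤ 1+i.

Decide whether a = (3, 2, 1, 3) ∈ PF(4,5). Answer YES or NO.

YES

Order a: b = (1, 2, 3, 3).
  b_1=1 ≤ 2
  b_2=2 ≤ 3
  b_3=3 ≤ 4
  b_4=3 ≤ 5
All bounds hold ⇒ YES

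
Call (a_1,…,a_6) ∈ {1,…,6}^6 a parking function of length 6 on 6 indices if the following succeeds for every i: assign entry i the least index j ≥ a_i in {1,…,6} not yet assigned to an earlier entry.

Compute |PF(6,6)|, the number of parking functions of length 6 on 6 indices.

16807

|PF(6,6)| = (6−6+1)·(6+1)^(6−1) = 1 · 16807 = 16807 (Konheim–Weiss)
Example (1,2,2,5,5,4) → sorted (1,2,2,4,5,5): b_i ≤ i ∀i, a PF.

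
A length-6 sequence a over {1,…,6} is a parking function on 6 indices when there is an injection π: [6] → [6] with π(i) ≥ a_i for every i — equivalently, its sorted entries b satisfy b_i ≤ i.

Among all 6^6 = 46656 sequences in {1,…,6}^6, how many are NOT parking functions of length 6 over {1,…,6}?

29849

|PF| = (7−6)·7^(6−1) = 1×16807 = 16807 (Konheim–Weiss)
Check (5,6,6,1,5,5) → sorted (1,5,5,5,6,6): b_2=5>2, not a PF.
Total 46656; non-PF = 46656−16807 = 29849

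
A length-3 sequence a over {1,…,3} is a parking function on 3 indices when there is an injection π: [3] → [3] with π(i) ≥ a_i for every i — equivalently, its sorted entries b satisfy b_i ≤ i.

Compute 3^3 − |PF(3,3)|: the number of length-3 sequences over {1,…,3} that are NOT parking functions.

11

|PF(3,3)| = (3−3+1)·(3+1)^(3−1) = 1×16 = 16
E.g. (2,2,3) → sorted (2,2,3): b_1=2>1, not a PF.
3^3 − 16 = 27 − 16 = 11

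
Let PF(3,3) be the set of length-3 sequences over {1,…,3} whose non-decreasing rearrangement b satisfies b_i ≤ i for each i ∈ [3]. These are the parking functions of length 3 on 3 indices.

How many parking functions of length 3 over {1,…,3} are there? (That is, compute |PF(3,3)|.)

16

#PF = (3+1−3)·(3+1)^{3−1} = 1 · 16 = 16
Example (2,1,1) → sorted (1,1,2): b_i ≤ i ∀i, a PF.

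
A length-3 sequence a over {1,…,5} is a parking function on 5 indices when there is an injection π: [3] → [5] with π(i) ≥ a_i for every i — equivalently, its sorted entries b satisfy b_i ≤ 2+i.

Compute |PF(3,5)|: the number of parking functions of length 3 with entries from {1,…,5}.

108

|PF| = 3·6^2 = 3·36 = 108 [KW]
Example (3,2,3) → sorted (2,3,3): b_i ≤ 2+i ∀i, a PF.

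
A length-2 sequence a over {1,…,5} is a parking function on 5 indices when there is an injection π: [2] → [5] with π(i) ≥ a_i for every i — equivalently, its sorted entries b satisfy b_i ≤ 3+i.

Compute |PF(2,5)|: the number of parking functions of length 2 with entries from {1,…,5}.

|PF| = (5+1−2)·(5+1)^{2−1} = 4·6 = 24
Example (4,1) → sorted (1,4): b_i ≤ 3+i ∀i, a PF.

24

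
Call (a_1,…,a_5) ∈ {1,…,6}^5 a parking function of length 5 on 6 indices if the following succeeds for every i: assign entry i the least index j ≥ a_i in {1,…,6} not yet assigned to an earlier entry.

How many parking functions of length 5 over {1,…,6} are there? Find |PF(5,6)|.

#PF = 2·7^4 = 2·2401 = 4802 (Konheim–Weiss)
One tuple (4,2,4,2,1) → sorted (1,2,2,4,4): b_i ≤ 1+i ∀i, a PF.

4802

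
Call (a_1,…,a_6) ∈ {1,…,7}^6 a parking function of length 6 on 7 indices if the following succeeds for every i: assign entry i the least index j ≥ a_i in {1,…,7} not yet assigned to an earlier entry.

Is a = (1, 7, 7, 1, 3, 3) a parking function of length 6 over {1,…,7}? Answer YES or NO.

Sorted: b = (1, 1, 3, 3, 7, 7).
  b_1=1 ≤ 2
  b_2=1 ≤ 3
  b_3=3 ≤ 4
  b_4=3 ≤ 5
  b_5=7 > 6
  fails at i=5 ⇒ NO

NO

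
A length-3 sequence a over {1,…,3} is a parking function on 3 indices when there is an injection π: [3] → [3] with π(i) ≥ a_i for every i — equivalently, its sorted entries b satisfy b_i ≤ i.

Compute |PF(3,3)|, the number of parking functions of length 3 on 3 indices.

16

Count = 1·4^2 = 1 · 16 = 16
Example (1,2,2) → sorted (1,2,2): b_i ≤ i ∀i, a PF.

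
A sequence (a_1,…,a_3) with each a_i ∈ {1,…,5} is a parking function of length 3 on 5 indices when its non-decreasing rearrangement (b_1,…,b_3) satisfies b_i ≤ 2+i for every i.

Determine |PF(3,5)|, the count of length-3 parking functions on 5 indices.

108

Count = (6−3)·6^(3−1) = 3×36 = 108 [KW]
E.g. (2,5,4) → sorted (2,4,5): b_i ≤ 2+i ∀i, a PF.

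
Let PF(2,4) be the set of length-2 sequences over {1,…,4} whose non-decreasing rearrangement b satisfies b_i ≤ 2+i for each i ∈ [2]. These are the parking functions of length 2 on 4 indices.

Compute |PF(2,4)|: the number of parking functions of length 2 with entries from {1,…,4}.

|PF(2,4)| = (4+1−2)·(4+1)^{2−1} = 3 · 5 = 15 (Konheim–Weiss)
E.g. (1,4) → sorted (1,4): b_i ≤ 2+i ∀i, a PF.

15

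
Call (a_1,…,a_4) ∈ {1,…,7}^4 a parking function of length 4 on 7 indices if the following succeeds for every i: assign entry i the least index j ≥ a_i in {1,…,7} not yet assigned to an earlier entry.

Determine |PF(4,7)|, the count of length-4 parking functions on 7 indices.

2048

|PF| = (7+1−4)·(7+1)^{4−1} = 4 · 512 = 2048 (Konheim–Weiss)
Check (3,5,1,2) → sorted (1,2,3,5): b_i ≤ 3+i ∀i, a PF.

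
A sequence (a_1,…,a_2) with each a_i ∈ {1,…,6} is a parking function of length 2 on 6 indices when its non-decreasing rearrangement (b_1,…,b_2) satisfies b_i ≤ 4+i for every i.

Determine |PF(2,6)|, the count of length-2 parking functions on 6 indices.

|PF(2,6)| = (7−2)·7^(2−1) = 5·7 = 35 (Konheim–Weiss)
E.g. (4,6) → sorted (4,6): b_i ≤ 4+i ∀i, a PF.

35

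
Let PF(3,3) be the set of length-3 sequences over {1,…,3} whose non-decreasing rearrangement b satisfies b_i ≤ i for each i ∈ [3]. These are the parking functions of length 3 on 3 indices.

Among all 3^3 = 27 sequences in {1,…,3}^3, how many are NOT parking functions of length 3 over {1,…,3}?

11

|PF| = (3−3+1)·(3+1)^(3−1) = 1·16 = 16 [KW]
E.g. (2,2,2) → sorted (2,2,2): b_1=2>1, not a PF.
3^3 − 16 = 27 − 16 = 11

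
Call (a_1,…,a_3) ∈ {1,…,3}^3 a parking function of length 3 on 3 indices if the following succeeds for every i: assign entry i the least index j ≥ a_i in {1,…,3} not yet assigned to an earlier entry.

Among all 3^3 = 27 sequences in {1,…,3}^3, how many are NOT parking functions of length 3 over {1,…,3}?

|PF(3,3)| = (4−3)·4^(3−1) = 1·16 = 16 [KW]
One tuple (3,3,3) → sorted (3,3,3): b_1=3>1, not a PF.
3^3 − 16 = 27 − 16 = 11

11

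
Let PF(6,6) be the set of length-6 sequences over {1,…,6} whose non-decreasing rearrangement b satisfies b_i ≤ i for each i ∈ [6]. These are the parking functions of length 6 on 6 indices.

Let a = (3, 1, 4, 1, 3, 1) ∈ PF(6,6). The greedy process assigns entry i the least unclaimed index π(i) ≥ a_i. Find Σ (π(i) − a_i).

8

Σπ = 6·7/2 = 21 (π permutes [6]); Σa = 3+1+4+1+3+1 = 13; disp = 21−13 = 8.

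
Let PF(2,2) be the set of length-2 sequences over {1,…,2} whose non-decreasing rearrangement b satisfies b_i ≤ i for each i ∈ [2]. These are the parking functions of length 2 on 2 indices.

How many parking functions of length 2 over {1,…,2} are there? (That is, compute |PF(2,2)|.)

3

#PF = 1·3^1 = 1 · 3 = 3 (Pollak)
Example (2,1) → sorted (1,2): b_i ≤ i ∀i, a PF.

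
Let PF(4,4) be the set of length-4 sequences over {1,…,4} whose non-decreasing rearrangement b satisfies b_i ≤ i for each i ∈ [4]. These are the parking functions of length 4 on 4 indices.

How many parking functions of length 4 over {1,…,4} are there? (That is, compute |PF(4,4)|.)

125

|PF(4,4)| = (4+1−4)·(4+1)^{4−1} = 1 · 125 = 125 [KW]
Example (4,1,3,2) → sorted (1,2,3,4): b_i ≤ i ∀i, a PF.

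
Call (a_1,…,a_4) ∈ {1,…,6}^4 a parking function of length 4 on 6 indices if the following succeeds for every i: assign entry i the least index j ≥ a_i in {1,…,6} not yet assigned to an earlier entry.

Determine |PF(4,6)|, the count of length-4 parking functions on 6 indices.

1029

|PF(4,6)| = 3·7^3 = 3·343 = 1029 [KW]
Check (4,5,6,3) → sorted (3,4,5,6): b_i ≤ 2+i ∀i, a PF.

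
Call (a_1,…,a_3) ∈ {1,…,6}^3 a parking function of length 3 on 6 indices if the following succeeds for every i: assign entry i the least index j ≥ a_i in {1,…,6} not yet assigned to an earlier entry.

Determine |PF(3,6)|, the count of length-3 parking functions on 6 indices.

196

|PF(3,6)| = (6−3+1)·(6+1)^(3−1) = 4 · 49 = 196 (Pollak)
Check (6,4,5) → sorted (4,5,6): b_i ≤ 3+i ∀i, a PF.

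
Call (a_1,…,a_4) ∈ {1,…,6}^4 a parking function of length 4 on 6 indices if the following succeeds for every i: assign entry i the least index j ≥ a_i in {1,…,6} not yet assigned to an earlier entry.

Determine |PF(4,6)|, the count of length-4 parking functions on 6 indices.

1029

|PF(4,6)| = (7−4)·7^(4−1) = 3×343 = 1029 [KW]
E.g. (5,1,4,6) → sorted (1,4,5,6): b_i ≤ 2+i ∀i, a PF.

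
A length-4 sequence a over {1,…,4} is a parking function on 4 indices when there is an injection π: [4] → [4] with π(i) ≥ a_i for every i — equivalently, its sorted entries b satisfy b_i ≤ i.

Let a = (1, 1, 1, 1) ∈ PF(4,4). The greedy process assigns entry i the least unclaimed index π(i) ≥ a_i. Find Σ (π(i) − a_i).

6

Σπ = 10 ({1..4} each once); Σa = 1+1+1+1 = 4; disp = 10−4 = 6.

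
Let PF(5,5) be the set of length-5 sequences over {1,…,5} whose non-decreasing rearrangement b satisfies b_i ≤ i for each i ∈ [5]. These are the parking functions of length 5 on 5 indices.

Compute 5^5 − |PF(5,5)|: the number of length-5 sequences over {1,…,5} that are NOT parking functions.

1829

Count = (5−5+1)·(5+1)^(5−1) = 1·1296 = 1296 (Konheim–Weiss)
Check (1,4,4,2,4) → sorted (1,2,4,4,4): b_3=4>3, not a PF.
Total 3125; non-PF = 3125−1296 = 1829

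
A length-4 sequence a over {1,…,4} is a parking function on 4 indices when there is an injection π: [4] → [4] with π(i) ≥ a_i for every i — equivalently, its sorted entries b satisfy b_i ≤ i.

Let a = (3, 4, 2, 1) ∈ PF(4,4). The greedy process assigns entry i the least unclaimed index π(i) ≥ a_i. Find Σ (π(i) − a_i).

Σπ = 10 ({1..4} each once); Σa = 3+4+2+1 = 10; disp = 10−10 = 0.

0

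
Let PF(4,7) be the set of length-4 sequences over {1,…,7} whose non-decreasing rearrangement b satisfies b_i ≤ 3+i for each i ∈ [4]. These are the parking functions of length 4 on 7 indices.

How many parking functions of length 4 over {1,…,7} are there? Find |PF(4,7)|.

#PF = (7+1−4)·(7+1)^{4−1} = 4×512 = 2048 [KW]
Example (2,1,7,5) → sorted (1,2,5,7): b_i ≤ 3+i ∀i, a PF.

2048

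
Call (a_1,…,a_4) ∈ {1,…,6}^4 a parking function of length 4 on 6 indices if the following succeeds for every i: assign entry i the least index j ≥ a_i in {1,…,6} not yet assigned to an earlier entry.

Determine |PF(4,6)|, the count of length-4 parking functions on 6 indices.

1029

#PF = (6+1−4)·(6+1)^{4−1} = 3×343 = 1029 (Konheim–Weiss)
One tuple (1,3,3,6) → sorted (1,3,3,6): b_i ≤ 2+i ∀i, a PF.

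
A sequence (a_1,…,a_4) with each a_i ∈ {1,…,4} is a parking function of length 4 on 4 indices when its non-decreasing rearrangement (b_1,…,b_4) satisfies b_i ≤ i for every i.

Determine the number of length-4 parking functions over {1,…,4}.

125

#PF = 1·5^3 = 1×125 = 125 [KW]
E.g. (3,2,1,4) → sorted (1,2,3,4): b_i ≤ i ∀i, a PF.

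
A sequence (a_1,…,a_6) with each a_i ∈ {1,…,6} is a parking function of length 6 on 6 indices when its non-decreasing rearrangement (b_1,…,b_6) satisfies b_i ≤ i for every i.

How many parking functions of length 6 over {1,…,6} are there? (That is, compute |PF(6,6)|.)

16807

#PF = (6−6+1)·(6+1)^(6−1) = 1·16807 = 16807
E.g. (6,4,1,1,3,1) → sorted (1,1,1,3,4,6): b_i ≤ i ∀i, a PF.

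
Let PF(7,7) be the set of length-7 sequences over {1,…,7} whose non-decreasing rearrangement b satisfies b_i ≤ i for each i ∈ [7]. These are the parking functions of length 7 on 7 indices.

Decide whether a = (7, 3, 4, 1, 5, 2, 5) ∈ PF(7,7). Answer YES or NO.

YES

Sorted: b = (1, 2, 3, 4, 5, 5, 7).
  b_1=1 ≤ 1
  b_2=2 ≤ 2
  b_3=3 ≤ 3
  b_4=4 ≤ 4
  b_5=5 ≤ 5
  b_6=5 ≤ 6
  b_7=7 ≤ 7
All bounds hold ⇒ YES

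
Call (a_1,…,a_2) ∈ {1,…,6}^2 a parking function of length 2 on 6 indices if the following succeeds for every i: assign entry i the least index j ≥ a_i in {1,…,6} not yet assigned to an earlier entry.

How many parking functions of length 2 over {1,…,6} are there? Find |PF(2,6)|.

35

#PF = (7−2)·7^(2−1) = 5 · 7 = 35 (Pollak)
One tuple (2,3) → sorted (2,3): b_i ≤ 4+i ∀i, a PF.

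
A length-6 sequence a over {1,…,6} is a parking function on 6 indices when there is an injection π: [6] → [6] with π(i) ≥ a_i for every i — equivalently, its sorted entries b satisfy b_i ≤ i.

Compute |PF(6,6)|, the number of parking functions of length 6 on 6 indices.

16807

|PF(6,6)| = 1·7^5 = 1×16807 = 16807 [KW]
Example (1,1,1,3,3,2) → sorted (1,1,1,2,3,3): b_i ≤ i ∀i, a PF.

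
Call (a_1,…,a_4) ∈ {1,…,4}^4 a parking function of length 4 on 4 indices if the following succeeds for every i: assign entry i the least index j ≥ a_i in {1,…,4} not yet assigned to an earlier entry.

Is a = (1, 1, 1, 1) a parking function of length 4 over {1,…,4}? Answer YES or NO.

Order a: b = (1, 1, 1, 1).
  b_1=1 ≤ 1
  b_2=1 ≤ 2
  b_3=1 ≤ 3
  b_4=1 ≤ 4
All bounds hold ⇒ YES

YES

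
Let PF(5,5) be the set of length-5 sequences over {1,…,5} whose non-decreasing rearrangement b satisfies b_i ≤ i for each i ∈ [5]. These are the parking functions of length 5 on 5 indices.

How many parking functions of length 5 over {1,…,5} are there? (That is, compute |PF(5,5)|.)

1296

#PF = (5−5+1)·(5+1)^(5−1) = 1×1296 = 1296
One tuple (1,2,2,1,2) → sorted (1,1,2,2,2): b_i ≤ i ∀i, a PF.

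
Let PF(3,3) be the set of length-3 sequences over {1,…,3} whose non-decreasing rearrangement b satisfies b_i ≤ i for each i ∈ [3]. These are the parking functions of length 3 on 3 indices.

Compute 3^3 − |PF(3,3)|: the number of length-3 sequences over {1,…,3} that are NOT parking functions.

|PF(3,3)| = (4−3)·4^(3−1) = 1·16 = 16
E.g. (3,2,3) → sorted (2,3,3): b_1=2>1, not a PF.
So 27 − 16 = 11 fail.

11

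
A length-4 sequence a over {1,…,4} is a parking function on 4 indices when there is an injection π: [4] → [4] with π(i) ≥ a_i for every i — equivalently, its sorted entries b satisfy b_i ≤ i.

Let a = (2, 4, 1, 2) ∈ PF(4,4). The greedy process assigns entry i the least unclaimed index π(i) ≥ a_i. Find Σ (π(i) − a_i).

Σπ = 10 ({1..4} each once); Σa = 2+4+1+2 = 9; disp = 10−9 = 1.

1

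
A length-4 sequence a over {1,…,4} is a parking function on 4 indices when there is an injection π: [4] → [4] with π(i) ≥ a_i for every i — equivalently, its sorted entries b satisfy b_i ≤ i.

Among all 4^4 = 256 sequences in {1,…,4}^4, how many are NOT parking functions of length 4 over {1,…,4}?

131

Count = (4−4+1)·(4+1)^(4−1) = 1 · 125 = 125
Example (3,2,4,3) → sorted (2,3,3,4): b_1=2>1, not a PF.
4^4 − 125 = 256 − 125 = 131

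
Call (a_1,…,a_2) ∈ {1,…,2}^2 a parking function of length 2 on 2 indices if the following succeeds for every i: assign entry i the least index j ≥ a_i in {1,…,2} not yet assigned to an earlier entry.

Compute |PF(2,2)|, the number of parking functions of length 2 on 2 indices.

#PF = (2+1−2)·(2+1)^{2−1} = 1·3 = 3 [KW]
Check (1,1) → sorted (1,1): b_i ≤ i ∀i, a PF.

3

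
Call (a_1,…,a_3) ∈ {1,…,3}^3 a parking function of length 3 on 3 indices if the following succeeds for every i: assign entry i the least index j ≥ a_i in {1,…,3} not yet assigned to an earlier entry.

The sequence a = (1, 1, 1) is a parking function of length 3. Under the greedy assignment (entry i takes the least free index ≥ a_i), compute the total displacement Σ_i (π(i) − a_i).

3

Σπ = 3·4/2 = 6 (π permutes [3]); Σa = 1+1+1 = 3; disp = 6−3 = 3.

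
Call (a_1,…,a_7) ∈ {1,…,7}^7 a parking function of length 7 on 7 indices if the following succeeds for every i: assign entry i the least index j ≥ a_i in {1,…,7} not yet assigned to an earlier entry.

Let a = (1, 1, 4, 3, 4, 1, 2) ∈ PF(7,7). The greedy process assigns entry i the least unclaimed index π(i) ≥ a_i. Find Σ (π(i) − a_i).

Σπ = 28 ({1..7} each once); Σa = 1+1+4+3+4+1+2 = 16; disp = 28−16 = 12.

12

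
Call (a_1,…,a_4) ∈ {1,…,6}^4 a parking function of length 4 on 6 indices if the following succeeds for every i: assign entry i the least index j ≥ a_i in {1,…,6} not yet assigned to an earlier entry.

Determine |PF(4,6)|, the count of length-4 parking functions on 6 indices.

1029

|PF(4,6)| = (7−4)·7^(4−1) = 3 · 343 = 1029 (Pollak)
One tuple (2,5,1,4) → sorted (1,2,4,5): b_i ≤ 2+i ∀i, a PF.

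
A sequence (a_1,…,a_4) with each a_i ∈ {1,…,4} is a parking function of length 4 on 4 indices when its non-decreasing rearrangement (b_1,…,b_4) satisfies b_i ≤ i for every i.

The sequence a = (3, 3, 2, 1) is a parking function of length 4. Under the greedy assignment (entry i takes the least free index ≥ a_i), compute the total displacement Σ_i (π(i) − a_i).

1

Σπ(i) = 1+…+4 = 10; Σa = 3+3+2+1 = 9; disp = 10−9 = 1.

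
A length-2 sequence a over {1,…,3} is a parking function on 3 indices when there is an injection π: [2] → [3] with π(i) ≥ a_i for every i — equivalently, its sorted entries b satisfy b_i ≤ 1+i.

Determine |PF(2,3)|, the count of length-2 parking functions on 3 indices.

8

Count = (3−2+1)·(3+1)^(2−1) = 2×4 = 8 (Pollak)
One tuple (1,3) → sorted (1,3): b_i ≤ 1+i ∀i, a PF.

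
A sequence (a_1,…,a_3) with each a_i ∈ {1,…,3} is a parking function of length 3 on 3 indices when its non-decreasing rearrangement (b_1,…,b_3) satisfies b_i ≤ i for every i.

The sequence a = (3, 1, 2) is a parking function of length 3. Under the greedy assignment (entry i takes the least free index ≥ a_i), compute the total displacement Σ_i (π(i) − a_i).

Σπ(i) = 1+…+3 = 6; Σa = 3+1+2 = 6; disp = 6−6 = 0.

0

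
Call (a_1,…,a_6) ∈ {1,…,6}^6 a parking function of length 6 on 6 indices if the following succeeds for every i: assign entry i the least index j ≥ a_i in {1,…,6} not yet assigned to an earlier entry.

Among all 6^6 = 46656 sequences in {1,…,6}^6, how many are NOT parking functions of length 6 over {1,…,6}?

|PF| = 1·7^5 = 1·16807 = 16807 (Konheim–Weiss)
E.g. (5,5,5,5,5,2) → sorted (2,5,5,5,5,5): b_1=2>1, not a PF.
So 46656 − 16807 = 29849 fail.

29849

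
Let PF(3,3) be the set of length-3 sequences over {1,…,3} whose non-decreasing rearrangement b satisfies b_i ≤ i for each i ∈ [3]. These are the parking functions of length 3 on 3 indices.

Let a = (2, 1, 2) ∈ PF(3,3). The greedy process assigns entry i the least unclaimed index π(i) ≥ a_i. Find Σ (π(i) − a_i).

Σπ = 6 ({1..3} each once); Σa = 2+1+2 = 5; disp = 6−5 = 1.

1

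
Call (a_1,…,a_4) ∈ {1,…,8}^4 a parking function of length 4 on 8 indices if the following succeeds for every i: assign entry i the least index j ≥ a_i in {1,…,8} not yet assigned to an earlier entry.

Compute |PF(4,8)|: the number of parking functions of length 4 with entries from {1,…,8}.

3645

|PF(4,8)| = 5·9^3 = 5·729 = 3645 (Konheim–Weiss)
Check (8,6,5,2) → sorted (2,5,6,8): b_i ≤ 4+i ∀i, a PF.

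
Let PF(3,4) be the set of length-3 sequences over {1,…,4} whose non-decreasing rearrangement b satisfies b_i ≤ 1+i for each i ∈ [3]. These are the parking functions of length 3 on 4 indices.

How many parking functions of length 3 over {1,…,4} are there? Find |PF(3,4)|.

50

#PF = (4−3+1)·(4+1)^(3−1) = 2·25 = 50 [KW]
Check (1,2,2) → sorted (1,2,2): b_i ≤ 1+i ∀i, a PF.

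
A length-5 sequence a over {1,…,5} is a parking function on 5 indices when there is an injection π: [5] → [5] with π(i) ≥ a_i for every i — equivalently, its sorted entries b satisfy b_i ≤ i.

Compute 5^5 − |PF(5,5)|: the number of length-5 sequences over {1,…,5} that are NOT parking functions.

1829

|PF| = (5+1−5)·(5+1)^{5−1} = 1×1296 = 1296 (Pollak)
Check (4,4,3,3,4) → sorted (3,3,4,4,4): b_1=3>1, not a PF.
So 3125 − 1296 = 1829 fail.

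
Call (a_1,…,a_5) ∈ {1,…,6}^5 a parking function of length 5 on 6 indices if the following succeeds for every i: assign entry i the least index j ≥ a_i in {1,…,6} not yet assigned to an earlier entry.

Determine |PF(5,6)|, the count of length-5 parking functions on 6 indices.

4802

Count = (6−5+1)·(6+1)^(5−1) = 2·2401 = 4802
Example (5,5,4,1,3) → sorted (1,3,4,5,5): b_i ≤ 1+i ∀i, a PF.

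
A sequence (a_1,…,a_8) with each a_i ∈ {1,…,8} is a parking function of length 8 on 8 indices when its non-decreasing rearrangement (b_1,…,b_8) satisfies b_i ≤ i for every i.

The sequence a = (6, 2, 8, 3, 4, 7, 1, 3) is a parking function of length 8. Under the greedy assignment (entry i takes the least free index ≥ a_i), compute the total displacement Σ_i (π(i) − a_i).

Σπ(i) = 1+…+8 = 36; Σa = 6+2+8+3+4+7+1+3 = 34; disp = 36−34 = 2.

2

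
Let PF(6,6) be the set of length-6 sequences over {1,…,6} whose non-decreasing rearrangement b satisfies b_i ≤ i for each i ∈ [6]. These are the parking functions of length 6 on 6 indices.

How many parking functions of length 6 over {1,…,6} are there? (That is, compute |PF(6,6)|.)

16807

|PF(6,6)| = 1·7^5 = 1 · 16807 = 16807
E.g. (1,2,2,5,5,1) → sorted (1,1,2,2,5,5): b_i ≤ i ∀i, a PF.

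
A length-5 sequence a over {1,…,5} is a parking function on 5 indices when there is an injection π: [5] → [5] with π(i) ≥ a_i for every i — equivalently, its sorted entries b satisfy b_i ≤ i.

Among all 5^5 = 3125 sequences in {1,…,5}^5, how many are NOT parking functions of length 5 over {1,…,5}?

1829

|PF(5,5)| = (6−5)·6^(5−1) = 1 · 1296 = 1296
One tuple (4,2,3,5,3) → sorted (2,3,3,4,5): b_1=2>1, not a PF.
5^5 − 1296 = 3125 − 1296 = 1829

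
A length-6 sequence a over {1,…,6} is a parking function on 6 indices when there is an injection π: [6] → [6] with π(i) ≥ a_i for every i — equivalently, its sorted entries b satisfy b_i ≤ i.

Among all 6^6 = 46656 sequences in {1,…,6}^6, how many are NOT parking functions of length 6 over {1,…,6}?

29849

#PF = (6+1−6)·(6+1)^{6−1} = 1·16807 = 16807 (Konheim–Weiss)
One tuple (6,3,5,5,6,5) → sorted (3,5,5,5,6,6): b_1=3>1, not a PF.
Total 46656; non-PF = 46656−16807 = 29849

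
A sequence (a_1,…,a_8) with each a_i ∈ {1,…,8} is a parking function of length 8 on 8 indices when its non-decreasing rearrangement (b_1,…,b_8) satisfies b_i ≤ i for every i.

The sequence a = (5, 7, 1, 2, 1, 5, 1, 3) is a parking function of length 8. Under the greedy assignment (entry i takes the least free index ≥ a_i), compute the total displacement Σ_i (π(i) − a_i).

11

Σπ = 36 ({1..8} each once); Σa = 5+7+1+2+1+5+1+3 = 25; disp = 36−25 = 11.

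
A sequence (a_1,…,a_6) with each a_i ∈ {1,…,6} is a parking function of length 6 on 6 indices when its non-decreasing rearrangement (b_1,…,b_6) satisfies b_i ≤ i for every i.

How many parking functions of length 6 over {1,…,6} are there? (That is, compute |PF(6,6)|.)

Count = (6+1−6)·(6+1)^{6−1} = 1·16807 = 16807 (Konheim–Weiss)
E.g. (2,1,6,2,2,4) → sorted (1,2,2,2,4,6): b_i ≤ i ∀i, a PF.

16807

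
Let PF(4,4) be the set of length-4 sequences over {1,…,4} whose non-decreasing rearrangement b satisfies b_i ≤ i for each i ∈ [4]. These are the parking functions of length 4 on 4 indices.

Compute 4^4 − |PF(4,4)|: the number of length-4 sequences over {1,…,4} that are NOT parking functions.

131

Count = (4−4+1)·(4+1)^(4−1) = 1 · 125 = 125 (Pollak)
Check (3,4,3,4) → sorted (3,3,4,4): b_1=3>1, not a PF.
4^4 − 125 = 256 − 125 = 131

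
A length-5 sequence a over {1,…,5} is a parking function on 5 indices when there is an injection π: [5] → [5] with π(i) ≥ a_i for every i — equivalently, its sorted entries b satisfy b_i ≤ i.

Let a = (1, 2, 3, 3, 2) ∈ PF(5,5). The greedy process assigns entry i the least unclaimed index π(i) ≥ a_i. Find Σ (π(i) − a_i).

4

Σπ = 15 ({1..5} each once); Σa = 1+2+3+3+2 = 11; disp = 15−11 = 4.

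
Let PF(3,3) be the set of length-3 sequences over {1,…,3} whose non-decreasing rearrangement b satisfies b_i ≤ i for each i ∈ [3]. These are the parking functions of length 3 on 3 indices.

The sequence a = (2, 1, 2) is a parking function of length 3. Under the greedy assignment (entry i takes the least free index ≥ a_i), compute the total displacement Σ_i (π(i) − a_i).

1

Σπ(i) = 1+…+3 = 6; Σa = 2+1+2 = 5; disp = 6−5 = 1.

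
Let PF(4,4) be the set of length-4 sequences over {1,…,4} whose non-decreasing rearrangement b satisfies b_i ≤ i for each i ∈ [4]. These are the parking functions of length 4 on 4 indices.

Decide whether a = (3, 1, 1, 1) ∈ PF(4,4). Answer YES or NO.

Sorted: b = (1, 1, 1, 3).
  b_1=1 ≤ 1
  b_2=1 ≤ 2
  b_3=1 ≤ 3
  b_4=3 ≤ 4
All bounds hold ⇒ YES

YES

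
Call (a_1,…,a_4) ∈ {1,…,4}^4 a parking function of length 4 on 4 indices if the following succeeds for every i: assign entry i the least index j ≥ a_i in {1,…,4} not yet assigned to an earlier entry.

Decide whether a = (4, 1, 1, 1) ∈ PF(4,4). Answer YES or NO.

YES

Rearranged: b = (1, 1, 1, 4).
  b_1=1 ≤ 1
  b_2=1 ≤ 2
  b_3=1 ≤ 3
  b_4=4 ≤ 4
All bounds hold ⇒ YES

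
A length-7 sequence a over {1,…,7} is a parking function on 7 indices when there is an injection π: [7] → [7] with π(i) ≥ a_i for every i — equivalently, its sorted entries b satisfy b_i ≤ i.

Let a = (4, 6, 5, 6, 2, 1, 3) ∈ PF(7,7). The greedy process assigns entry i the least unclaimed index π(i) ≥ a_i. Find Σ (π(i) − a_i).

1

Σπ = 7·8/2 = 28 (π permutes [7]); Σa = 4+6+5+6+2+1+3 = 27; disp = 28−27 = 1.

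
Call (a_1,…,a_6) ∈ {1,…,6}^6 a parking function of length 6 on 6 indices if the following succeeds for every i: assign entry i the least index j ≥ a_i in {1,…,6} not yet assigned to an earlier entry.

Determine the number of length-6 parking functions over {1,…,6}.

16807

#PF = (7−6)·7^(6−1) = 1·16807 = 16807
Check (3,1,2,2,5,2) → sorted (1,2,2,2,3,5): b_i ≤ i ∀i, a PF.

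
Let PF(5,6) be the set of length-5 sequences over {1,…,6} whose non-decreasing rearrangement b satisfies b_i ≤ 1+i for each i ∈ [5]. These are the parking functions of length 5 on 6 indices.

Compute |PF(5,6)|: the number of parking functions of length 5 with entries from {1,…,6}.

4802

|PF| = (6+1−5)·(6+1)^{5−1} = 2 · 2401 = 4802 [KW]
E.g. (1,4,5,3,3) → sorted (1,3,3,4,5): b_i ≤ 1+i ∀i, a PF.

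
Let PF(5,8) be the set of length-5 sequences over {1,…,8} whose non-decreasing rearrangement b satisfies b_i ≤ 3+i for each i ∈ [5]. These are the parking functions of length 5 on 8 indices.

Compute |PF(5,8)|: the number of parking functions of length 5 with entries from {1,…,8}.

|PF(5,8)| = (8+1−5)·(8+1)^{5−1} = 4·6561 = 26244 (Konheim–Weiss)
Example (3,3,6,3,4) → sorted (3,3,3,4,6): b_i ≤ 3+i ∀i, a PF.

26244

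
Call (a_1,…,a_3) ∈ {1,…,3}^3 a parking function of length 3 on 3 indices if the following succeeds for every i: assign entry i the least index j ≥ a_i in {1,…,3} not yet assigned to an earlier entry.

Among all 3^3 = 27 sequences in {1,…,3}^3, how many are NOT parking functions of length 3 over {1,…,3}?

11

|PF(3,3)| = (4−3)·4^(3−1) = 1·16 = 16 [KW]
E.g. (2,3,3) → sorted (2,3,3): b_1=2>1, not a PF.
Total 27; non-PF = 27−16 = 11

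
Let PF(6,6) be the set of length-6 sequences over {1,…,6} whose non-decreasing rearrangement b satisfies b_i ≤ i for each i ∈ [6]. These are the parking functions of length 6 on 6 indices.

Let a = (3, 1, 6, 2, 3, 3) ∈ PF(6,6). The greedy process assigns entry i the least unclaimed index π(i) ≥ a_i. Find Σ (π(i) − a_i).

3

Σπ(i) = 1+…+6 = 21; Σa = 3+1+6+2+3+3 = 18; disp = 21−18 = 3.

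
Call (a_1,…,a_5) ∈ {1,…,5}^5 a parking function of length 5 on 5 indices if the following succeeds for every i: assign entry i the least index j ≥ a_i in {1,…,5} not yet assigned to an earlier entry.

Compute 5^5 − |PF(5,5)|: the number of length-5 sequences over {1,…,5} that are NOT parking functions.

|PF(5,5)| = (5+1−5)·(5+1)^{5−1} = 1×1296 = 1296
E.g. (4,5,4,3,4) → sorted (3,4,4,4,5): b_1=3>1, not a PF.
5^5 − 1296 = 3125 − 1296 = 1829

1829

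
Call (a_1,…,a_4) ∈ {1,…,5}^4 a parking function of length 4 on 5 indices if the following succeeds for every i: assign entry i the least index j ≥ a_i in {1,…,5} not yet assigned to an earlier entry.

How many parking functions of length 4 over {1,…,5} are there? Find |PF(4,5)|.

432

|PF| = (6−4)·6^(4−1) = 2×216 = 432 (Pollak)
Check (2,3,4,4) → sorted (2,3,4,4): b_i ≤ 1+i ∀i, a PF.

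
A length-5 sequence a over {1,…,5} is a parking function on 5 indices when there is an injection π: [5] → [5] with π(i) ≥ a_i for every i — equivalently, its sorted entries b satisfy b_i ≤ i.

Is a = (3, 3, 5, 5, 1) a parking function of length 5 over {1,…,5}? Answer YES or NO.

Sorted: b = (1, 3, 3, 5, 5).
  b_1=1 ≤ 1
  b_2=3 > 2
  fails at i=2 ⇒ NO

NO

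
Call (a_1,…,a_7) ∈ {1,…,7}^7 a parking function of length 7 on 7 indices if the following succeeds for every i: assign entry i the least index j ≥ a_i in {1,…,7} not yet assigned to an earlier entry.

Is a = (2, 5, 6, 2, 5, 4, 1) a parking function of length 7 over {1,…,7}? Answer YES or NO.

Rearranged: b = (1, 2, 2, 4, 5, 5, 6).
  b_1=1 ≤ 1
  b_2=2 ≤ 2
  b_3=2 ≤ 3
  b_4=4 ≤ 4
  b_5=5 ≤ 5
  b_6=5 ≤ 6
  b_7=6 ≤ 7
All bounds hold ⇒ YES

YES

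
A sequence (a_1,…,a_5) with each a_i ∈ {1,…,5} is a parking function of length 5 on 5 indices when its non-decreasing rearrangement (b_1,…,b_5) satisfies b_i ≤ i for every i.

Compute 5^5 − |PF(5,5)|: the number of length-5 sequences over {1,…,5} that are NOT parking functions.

|PF(5,5)| = (5+1−5)·(5+1)^{5−1} = 1·1296 = 1296
One tuple (5,5,4,4,3) → sorted (3,4,4,5,5): b_1=3>1, not a PF.
So 3125 − 1296 = 1829 fail.

1829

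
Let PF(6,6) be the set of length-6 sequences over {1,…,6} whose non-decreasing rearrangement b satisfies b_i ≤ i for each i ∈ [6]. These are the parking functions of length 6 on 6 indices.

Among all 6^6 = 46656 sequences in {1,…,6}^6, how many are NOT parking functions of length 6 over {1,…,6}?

|PF| = (7−6)·7^(6−1) = 1 · 16807 = 16807 [KW]
E.g. (4,6,3,6,6,5) → sorted (3,4,5,6,6,6): b_1=3>1, not a PF.
So 46656 − 16807 = 29849 fail.

29849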